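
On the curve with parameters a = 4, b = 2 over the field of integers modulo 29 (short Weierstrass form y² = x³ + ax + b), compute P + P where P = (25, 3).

(9, 10)

tangent at (25, 3): λ = (3·25² + 4)/(2·3) ≡ 23/6. 6⁻¹ ≡ 5 (mod 29), so λ ≡ 23·5 ≡ 28.
  x = λ² - 25 - 25 = 784 - 50 ≡ 9; y = λ·(25 - 9) - 3 ≡ 10. → (9, 10)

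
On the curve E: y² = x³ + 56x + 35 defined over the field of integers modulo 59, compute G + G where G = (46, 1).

(46, 58)

tangent at (46, 1): λ = (3·46² + 56)/(2·1) ≡ 32/2. 2⁻¹ ≡ 30 (mod 59) since 2·30 = 60 ≡ 1, so λ ≡ 32·30 ≡ 16.
  x = λ² - 46 - 46 = 256 - 92 ≡ 46; y = λ·(46 - 46) - 1 ≡ 58. → (46, 58)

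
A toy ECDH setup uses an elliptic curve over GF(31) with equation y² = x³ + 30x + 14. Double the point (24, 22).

(22, 10)

tangent at (24, 22): λ = (3·24² + 30)/(2·22) ≡ 22/13. 13⁻¹ ≡ 12 (mod 31) since 13·12 = 156 ≡ 1, so λ ≡ 22·12 ≡ 16.
  x = λ² - 24 - 24 = 256 - 48 ≡ 22; y = λ·(24 - 22) - 22 ≡ 10. → (22, 10)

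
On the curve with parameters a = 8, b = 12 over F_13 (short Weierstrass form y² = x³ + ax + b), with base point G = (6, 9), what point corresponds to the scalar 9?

Repeated addition: build up to 9G.
2G: tangent at (6, 9): λ = (3·6² + 8)/(2·9) ≡ 12/5. 5⁻¹ ≡ 8 (mod 13), so λ ≡ 12·8 ≡ 5.
  x = λ² - 6 - 6 = 25 - 12 ≡ 0; y = λ·(6 - 0) - 9 ≡ 8. → (0, 8)
3G: (0, 8) + (6, 9). λ = (9 - 8)/(6 - 0) ≡ 1/6 mod 13. 6⁻¹ ≡ 11 (mod 13), so λ ≡ 11.
  x = λ² - 0 - 6 = 121 - 6 ≡ 11; y = λ·(0 - 11) - 8 ≡ 1. → (11, 1)
4G: (11, 1) + (6, 9). λ = (9 - 1)/(6 - 11) ≡ 8/8 mod 13. 8⁻¹ ≡ 5 (mod 13) since 8·5 = 40 ≡ 1, so λ ≡ 1.
  x = λ² - 11 - 6 = 1 - 17 ≡ 10; y = λ·(11 - 10) - 1 ≡ 0. → (10, 0)
5G: (10, 0) + (6, 9). λ = (9 - 0)/(6 - 10) ≡ 9/9 mod 13. 9⁻¹ ≡ 3 (mod 13) since 9·3 = 27 ≡ 1, so λ ≡ 1.
  x = λ² - 10 - 6 = 1 - 16 ≡ 11; y = λ·(10 - 11) - 0 ≡ 12. → (11, 12)
6G: (11, 12) + (6, 9). λ = (9 - 12)/(6 - 11) ≡ 10/8 mod 13. 8⁻¹ ≡ 5 (mod 13), so λ ≡ 11.
  x = λ² - 11 - 6 = 121 - 17 ≡ 0; y = λ·(11 - 0) - 12 ≡ 5. → (0, 5)
7G: (0, 5) + (6, 9). λ = (9 - 5)/(6 - 0) ≡ 4/6 mod 13. 6⁻¹ ≡ 11 (mod 13), so λ ≡ 5.
  x = λ² - 0 - 6 = 25 - 6 ≡ 6; y = λ·(0 - 6) - 5 ≡ 4. → (6, 4)
8G: (6, 4) + (6, 9): same x and y₁ ≡ -y₂, so the sum is O.
9G: O + (6, 9) = (6, 9) (identity).

(6, 9)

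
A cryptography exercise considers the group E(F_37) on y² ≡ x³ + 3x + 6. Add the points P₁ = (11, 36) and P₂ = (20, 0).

(22, 8)

(11, 36) + (20, 0). λ = (0 - 36)/(20 - 11) ≡ 1/9 mod 37. 9⁻¹ ≡ 33 (mod 37), so λ ≡ 33.
  x = λ² - 11 - 20 = 1089 - 31 ≡ 22; y = λ·(11 - 22) - 36 ≡ 8. → (22, 8)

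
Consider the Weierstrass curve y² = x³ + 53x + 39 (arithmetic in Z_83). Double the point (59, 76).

tangent at (59, 76): λ = (3·59² + 53)/(2·76) ≡ 38/69. 69⁻¹ ≡ 77 (mod 83) since 69·77 = 5313 ≡ 1, so λ ≡ 38·77 ≡ 21.
  x = λ² - 59 - 59 = 441 - 118 ≡ 74; y = λ·(59 - 74) - 76 ≡ 24. → (74, 24)

(74, 24)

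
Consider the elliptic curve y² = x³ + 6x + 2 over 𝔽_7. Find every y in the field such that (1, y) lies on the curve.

x³ + 6x + 2 = 9 ≡ 2 (mod 7).
Square roots of 2 mod 7: 3 and 4 (since 3² = 9 ≡ 2).

3, 4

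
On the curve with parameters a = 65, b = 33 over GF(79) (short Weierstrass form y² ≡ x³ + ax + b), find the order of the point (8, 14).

10

2P: tangent at (8, 14): λ = (3·8² + 65)/(2·14) ≡ 20/28. 28⁻¹ ≡ 48 (mod 79) since 28·48 = 1344 ≡ 1, so λ ≡ 20·48 ≡ 12.
  x = λ² - 8 - 8 = 144 - 16 ≡ 49; y = λ·(8 - 49) - 14 ≡ 47. → (49, 47)
3P: (49, 47) + (8, 14). λ = (14 - 47)/(8 - 49) ≡ 46/38 mod 79. 38⁻¹ ≡ 52 (mod 79), so λ ≡ 22.
  x = λ² - 49 - 8 = 484 - 57 ≡ 32; y = λ·(49 - 32) - 47 ≡ 11. → (32, 11)
4P: (32, 11) + (8, 14). λ = (14 - 11)/(8 - 32) ≡ 3/55 mod 79. 55⁻¹ ≡ 23 (mod 79) since 55·23 = 1265 ≡ 1, so λ ≡ 69.
  x = λ² - 32 - 8 = 4761 - 40 ≡ 60; y = λ·(32 - 60) - 11 ≡ 32. → (60, 32)
5P: (60, 32) + (8, 14). λ = (14 - 32)/(8 - 60) ≡ 61/27 mod 79. 27⁻¹ ≡ 41 (mod 79), so λ ≡ 52.
  x = λ² - 60 - 8 = 2704 - 68 ≡ 29; y = λ·(60 - 29) - 32 ≡ 0. → (29, 0)
6P: (29, 0) + (8, 14). λ = (14 - 0)/(8 - 29) ≡ 14/58 mod 79. 58⁻¹ ≡ 15 (mod 79), so λ ≡ 52.
  x = λ² - 29 - 8 = 2704 - 37 ≡ 60; y = λ·(29 - 60) - 0 ≡ 47. → (60, 47)
7P: (60, 47) + (8, 14). λ = (14 - 47)/(8 - 60) ≡ 46/27 mod 79. 27⁻¹ ≡ 41 (mod 79), so λ ≡ 69.
  x = λ² - 60 - 8 = 4761 - 68 ≡ 32; y = λ·(60 - 32) - 47 ≡ 68. → (32, 68)
8P: (32, 68) + (8, 14). λ = (14 - 68)/(8 - 32) ≡ 25/55 mod 79. 55⁻¹ ≡ 23 (mod 79), so λ ≡ 22.
  x = λ² - 32 - 8 = 484 - 40 ≡ 49; y = λ·(32 - 49) - 68 ≡ 32. → (49, 32)
9P: (49, 32) + (8, 14). λ = (14 - 32)/(8 - 49) ≡ 61/38 mod 79. 38⁻¹ ≡ 52 (mod 79), so λ ≡ 12.
  x = λ² - 49 - 8 = 144 - 57 ≡ 8; y = λ·(49 - 8) - 32 ≡ 65. → (8, 65)
10P: (8, 65) + (8, 14): same x and y₁ ≡ -y₂, so the sum is O.
10P = O, so the order is 10.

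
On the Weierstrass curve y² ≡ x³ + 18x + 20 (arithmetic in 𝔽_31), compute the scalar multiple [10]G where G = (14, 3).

Repeated addition: build up to 10G.
2G: tangent at (14, 3): λ = (3·14² + 18)/(2·3) ≡ 17/6. 6⁻¹ ≡ 26 (mod 31), so λ ≡ 17·26 ≡ 8.
  x = λ² - 14 - 14 = 64 - 28 ≡ 5; y = λ·(14 - 5) - 3 ≡ 7. → (5, 7)
3G: (5, 7) + (14, 3). λ = (3 - 7)/(14 - 5) ≡ 27/9 mod 31. 9⁻¹ ≡ 7 (mod 31), so λ ≡ 3.
  x = λ² - 5 - 14 = 9 - 19 ≡ 21; y = λ·(5 - 21) - 7 ≡ 7. → (21, 7)
4G: (21, 7) + (14, 3). λ = (3 - 7)/(14 - 21) ≡ 27/24 mod 31. 24⁻¹ ≡ 22 (mod 31), so λ ≡ 5.
  x = λ² - 21 - 14 = 25 - 35 ≡ 21; y = λ·(21 - 21) - 7 ≡ 24. → (21, 24)
5G: (21, 24) + (14, 3). λ = (3 - 24)/(14 - 21) ≡ 10/24 mod 31. 24⁻¹ ≡ 22 (mod 31), so λ ≡ 3.
  x = λ² - 21 - 14 = 9 - 35 ≡ 5; y = λ·(21 - 5) - 24 ≡ 24. → (5, 24)
6G: (5, 24) + (14, 3). λ = (3 - 24)/(14 - 5) ≡ 10/9 mod 31. 9⁻¹ ≡ 7 (mod 31), so λ ≡ 8.
  x = λ² - 5 - 14 = 64 - 19 ≡ 14; y = λ·(5 - 14) - 24 ≡ 28. → (14, 28)
7G: (14, 28) + (14, 3): same x and y₁ ≡ -y₂, so the sum is O.
8G: O + (14, 3) = (14, 3) (identity).
9G: tangent at (14, 3): λ = (3·14² + 18)/(2·3) ≡ 17/6. 6⁻¹ ≡ 26 (mod 31), so λ ≡ 17·26 ≡ 8.
  x = λ² - 14 - 14 = 64 - 28 ≡ 5; y = λ·(14 - 5) - 3 ≡ 7. → (5, 7)
10G: (5, 7) + (14, 3). λ = (3 - 7)/(14 - 5) ≡ 27/9 mod 31. 9⁻¹ ≡ 7 (mod 31) since 9·7 = 63 ≡ 1, so λ ≡ 3.
  x = λ² - 5 - 14 = 9 - 19 ≡ 21; y = λ·(5 - 21) - 7 ≡ 7. → (21, 7)

(21, 7)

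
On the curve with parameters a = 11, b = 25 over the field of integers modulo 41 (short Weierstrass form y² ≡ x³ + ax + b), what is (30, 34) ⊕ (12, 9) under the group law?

(30, 34) + (12, 9). λ = (9 - 34)/(12 - 30) ≡ 16/23 mod 41. 23⁻¹ ≡ 25 (mod 41) since 23·25 = 575 ≡ 1, so λ ≡ 31.
  x = λ² - 30 - 12 = 961 - 42 ≡ 17; y = λ·(30 - 17) - 34 ≡ 0. → (17, 0)

(17, 0)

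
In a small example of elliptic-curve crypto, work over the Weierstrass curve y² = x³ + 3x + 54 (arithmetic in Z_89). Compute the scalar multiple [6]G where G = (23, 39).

Double-and-add on 6 = (110)₂. Start with G = (23, 39) for the leading 1-bit.
double: tangent at (23, 39): λ = (3·23² + 3)/(2·39) ≡ 77/78. 78⁻¹ ≡ 8 (mod 89), so λ ≡ 77·8 ≡ 82.
  x = λ² - 23 - 23 = 6724 - 46 ≡ 3; y = λ·(23 - 3) - 39 ≡ 88. → (3, 88)
add G: (3, 88) + (23, 39). λ = (39 - 88)/(23 - 3) ≡ 40/20 mod 89. 20⁻¹ ≡ 49 (mod 89), so λ ≡ 2.
  x = λ² - 3 - 23 = 4 - 26 ≡ 67; y = λ·(3 - 67) - 88 ≡ 51. → (67, 51)
double: tangent at (67, 51): λ = (3·67² + 3)/(2·51) ≡ 31/13. 13⁻¹ ≡ 48 (mod 89), so λ ≡ 31·48 ≡ 64.
  x = λ² - 67 - 67 = 4096 - 134 ≡ 46; y = λ·(67 - 46) - 51 ≡ 47. → (46, 47)

(46, 47)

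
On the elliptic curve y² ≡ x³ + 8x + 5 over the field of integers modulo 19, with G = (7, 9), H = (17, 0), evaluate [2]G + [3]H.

(4, 5)

First 2G:
Repeated addition: build up to 2G.
2G: tangent at (7, 9): λ = (3·7² + 8)/(2·9) ≡ 3/18. 18⁻¹ ≡ 18 (mod 19), so λ ≡ 3·18 ≡ 16.
  x = λ² - 7 - 7 = 256 - 14 ≡ 14; y = λ·(7 - 14) - 9 ≡ 12. → (14, 12)
2G = (14, 12).
Next 3H:
Repeated addition: build up to 3H.
2H: (17, 0) + (17, 0): same x and y₁ ≡ -y₂, so the sum is O.
3H: O + (17, 0) = (17, 0) (identity).
3H = (17, 0).
Finally 2G + 3H:
(14, 12) + (17, 0). λ = (0 - 12)/(17 - 14) ≡ 7/3 mod 19. 3⁻¹ ≡ 13 (mod 19), so λ ≡ 15.
  x = λ² - 14 - 17 = 225 - 31 ≡ 4; y = λ·(14 - 4) - 12 ≡ 5. → (4, 5)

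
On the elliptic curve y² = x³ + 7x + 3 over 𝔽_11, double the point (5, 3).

(2, 5)

tangent at (5, 3): λ = (3·5² + 7)/(2·3) ≡ 5/6. 6⁻¹ ≡ 2 (mod 11), so λ ≡ 5·2 ≡ 10.
  x = λ² - 5 - 5 = 100 - 10 ≡ 2; y = λ·(5 - 2) - 3 ≡ 5. → (2, 5)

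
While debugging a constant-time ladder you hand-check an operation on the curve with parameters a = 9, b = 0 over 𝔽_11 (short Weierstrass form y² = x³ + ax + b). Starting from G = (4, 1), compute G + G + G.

O

Repeated addition: build up to 3G.
2G: tangent at (4, 1): λ = (3·4² + 9)/(2·1) ≡ 2/2. 2⁻¹ ≡ 6 (mod 11) since 2·6 = 12 ≡ 1, so λ ≡ 2·6 ≡ 1.
  x = λ² - 4 - 4 = 1 - 8 ≡ 4; y = λ·(4 - 4) - 1 ≡ 10. → (4, 10)
3G: (4, 10) + (4, 1): same x and y₁ ≡ -y₂, so the sum is the point at infinity.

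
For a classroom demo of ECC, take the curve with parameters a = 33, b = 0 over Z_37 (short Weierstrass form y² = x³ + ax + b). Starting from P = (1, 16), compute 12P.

Repeated addition: build up to 12P.
2P: tangent at (1, 16): λ = (3·1² + 33)/(2·16) ≡ 36/32. 32⁻¹ ≡ 22 (mod 37), so λ ≡ 36·22 ≡ 15.
  x = λ² - 1 - 1 = 225 - 2 ≡ 1; y = λ·(1 - 1) - 16 ≡ 21. → (1, 21)
3P: (1, 21) + (1, 16): same x and y₁ ≡ -y₂, so the sum is ∞.
4P: ∞ + (1, 16) = (1, 16) (identity).
5P: tangent at (1, 16): λ = (3·1² + 33)/(2·16) ≡ 36/32. 32⁻¹ ≡ 22 (mod 37), so λ ≡ 36·22 ≡ 15.
  x = λ² - 1 - 1 = 225 - 2 ≡ 1; y = λ·(1 - 1) - 16 ≡ 21. → (1, 21)
6P: (1, 21) + (1, 16): same x and y₁ ≡ -y₂, so the sum is ∞.
7P: ∞ + (1, 16) = (1, 16) (identity).
8P: tangent at (1, 16): λ = (3·1² + 33)/(2·16) ≡ 36/32. 32⁻¹ ≡ 22 (mod 37), so λ ≡ 36·22 ≡ 15.
  x = λ² - 1 - 1 = 225 - 2 ≡ 1; y = λ·(1 - 1) - 16 ≡ 21. → (1, 21)
9P: (1, 21) + (1, 16): same x and y₁ ≡ -y₂, so the sum is ∞.
10P: ∞ + (1, 16) = (1, 16) (identity).
11P: tangent at (1, 16): λ = (3·1² + 33)/(2·16) ≡ 36/32. 32⁻¹ ≡ 22 (mod 37), so λ ≡ 36·22 ≡ 15.
  x = λ² - 1 - 1 = 225 - 2 ≡ 1; y = λ·(1 - 1) - 16 ≡ 21. → (1, 21)
12P: (1, 21) + (1, 16): same x and y₁ ≡ -y₂, so the sum is ∞.

O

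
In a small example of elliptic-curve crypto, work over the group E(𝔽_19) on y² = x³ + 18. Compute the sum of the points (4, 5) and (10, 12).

(9, 5)

(4, 5) + (10, 12). λ = (12 - 5)/(10 - 4) ≡ 7/6 mod 19. 6⁻¹ ≡ 16 (mod 19) since 6·16 = 96 ≡ 1, so λ ≡ 17.
  x = λ² - 4 - 10 = 289 - 14 ≡ 9; y = λ·(4 - 9) - 5 ≡ 5. → (9, 5)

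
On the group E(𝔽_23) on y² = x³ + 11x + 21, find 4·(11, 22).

Write Q = (11, 22).
Double-and-add on 4 = (100)₂. Start with Q = (11, 22) for the leading 1-bit.
double: tangent at (11, 22): λ = (3·11² + 11)/(2·22) ≡ 6/21. 21⁻¹ ≡ 11 (mod 23), so λ ≡ 6·11 ≡ 20.
  x = λ² - 11 - 11 = 400 - 22 ≡ 10; y = λ·(11 - 10) - 22 ≡ 21. → (10, 21)
double: tangent at (10, 21): λ = (3·10² + 11)/(2·21) ≡ 12/19. 19⁻¹ ≡ 17 (mod 23) since 19·17 = 323 ≡ 1, so λ ≡ 12·17 ≡ 20.
  x = λ² - 10 - 10 = 400 - 20 ≡ 12; y = λ·(10 - 12) - 21 ≡ 8. → (12, 8)

(12, 8)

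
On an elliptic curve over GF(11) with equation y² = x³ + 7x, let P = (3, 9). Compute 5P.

(3, 2)

Double-and-add on 5 = (101)₂. Start with P = (3, 9) for the leading 1-bit.
double: tangent at (3, 9): λ = (3·3² + 7)/(2·9) ≡ 1/7. 7⁻¹ ≡ 8 (mod 11), so λ ≡ 1·8 ≡ 8.
  x = λ² - 3 - 3 = 64 - 6 ≡ 3; y = λ·(3 - 3) - 9 ≡ 2. → (3, 2)
double: tangent at (3, 2): λ = (3·3² + 7)/(2·2) ≡ 1/4. 4⁻¹ ≡ 3 (mod 11) since 4·3 = 12 ≡ 1, so λ ≡ 1·3 ≡ 3.
  x = λ² - 3 - 3 = 9 - 6 ≡ 3; y = λ·(3 - 3) - 2 ≡ 9. → (3, 9)
add P: tangent at (3, 9): λ = (3·3² + 7)/(2·9) ≡ 1/7. 7⁻¹ ≡ 8 (mod 11), so λ ≡ 1·8 ≡ 8.
  x = λ² - 3 - 3 = 64 - 6 ≡ 3; y = λ·(3 - 3) - 9 ≡ 2. → (3, 2)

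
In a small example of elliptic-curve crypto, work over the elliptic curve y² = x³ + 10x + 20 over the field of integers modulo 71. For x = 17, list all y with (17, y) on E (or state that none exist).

x³ + 10x + 20 = 5103 ≡ 62 (mod 71).
62 is a non-residue mod 71; no y exists.

none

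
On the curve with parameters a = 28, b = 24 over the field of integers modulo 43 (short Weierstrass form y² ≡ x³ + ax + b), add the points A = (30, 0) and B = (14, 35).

(30, 0) + (14, 35). λ = (35 - 0)/(14 - 30) ≡ 35/27 mod 43. 27⁻¹ ≡ 8 (mod 43), so λ ≡ 22.
  x = λ² - 30 - 14 = 484 - 44 ≡ 10; y = λ·(30 - 10) - 0 ≡ 10. → (10, 10)

(10, 10)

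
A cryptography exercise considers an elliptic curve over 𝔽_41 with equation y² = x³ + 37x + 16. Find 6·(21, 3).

O

Write P = (21, 3).
Repeated addition: build up to 6P.
2P: tangent at (21, 3): λ = (3·21² + 37)/(2·3) ≡ 7/6. 6⁻¹ ≡ 7 (mod 41), so λ ≡ 7·7 ≡ 8.
  x = λ² - 21 - 21 = 64 - 42 ≡ 22; y = λ·(21 - 22) - 3 ≡ 30. → (22, 30)
3P: (22, 30) + (21, 3). λ = (3 - 30)/(21 - 22) ≡ 14/40 mod 41. 40⁻¹ ≡ 40 (mod 41), so λ ≡ 27.
  x = λ² - 22 - 21 = 729 - 43 ≡ 30; y = λ·(22 - 30) - 30 ≡ 0. → (30, 0)
4P: (30, 0) + (21, 3). λ = (3 - 0)/(21 - 30) ≡ 3/32 mod 41. 32⁻¹ ≡ 9 (mod 41) since 32·9 = 288 ≡ 1, so λ ≡ 27.
  x = λ² - 30 - 21 = 729 - 51 ≡ 22; y = λ·(30 - 22) - 0 ≡ 11. → (22, 11)
5P: (22, 11) + (21, 3). λ = (3 - 11)/(21 - 22) ≡ 33/40 mod 41. 40⁻¹ ≡ 40 (mod 41), so λ ≡ 8.
  x = λ² - 22 - 21 = 64 - 43 ≡ 21; y = λ·(22 - 21) - 11 ≡ 38. → (21, 38)
6P: (21, 38) + (21, 3): same x and y₁ ≡ -y₂, so the sum is 𝒪.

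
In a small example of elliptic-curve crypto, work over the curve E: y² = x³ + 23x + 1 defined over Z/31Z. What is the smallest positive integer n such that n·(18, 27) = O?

2P: tangent at (18, 27): λ = (3·18² + 23)/(2·27) ≡ 3/23. 23⁻¹ ≡ 27 (mod 31) since 23·27 = 621 ≡ 1, so λ ≡ 3·27 ≡ 19.
  x = λ² - 18 - 18 = 361 - 36 ≡ 15; y = λ·(18 - 15) - 27 ≡ 30. → (15, 30)
3P: (15, 30) + (18, 27). λ = (27 - 30)/(18 - 15) ≡ 28/3 mod 31. 3⁻¹ ≡ 21 (mod 31) since 3·21 = 63 ≡ 1, so λ ≡ 30.
  x = λ² - 15 - 18 = 900 - 33 ≡ 30; y = λ·(15 - 30) - 30 ≡ 16. → (30, 16)
4P: (30, 16) + (18, 27). λ = (27 - 16)/(18 - 30) ≡ 11/19 mod 31. 19⁻¹ ≡ 18 (mod 31), so λ ≡ 12.
  x = λ² - 30 - 18 = 144 - 48 ≡ 3; y = λ·(30 - 3) - 16 ≡ 29. → (3, 29)
5P: (3, 29) + (18, 27). λ = (27 - 29)/(18 - 3) ≡ 29/15 mod 31. 15⁻¹ ≡ 29 (mod 31), so λ ≡ 4.
  x = λ² - 3 - 18 = 16 - 21 ≡ 26; y = λ·(3 - 26) - 29 ≡ 3. → (26, 3)
6P: (26, 3) + (18, 27). λ = (27 - 3)/(18 - 26) ≡ 24/23 mod 31. 23⁻¹ ≡ 27 (mod 31), so λ ≡ 28.
  x = λ² - 26 - 18 = 784 - 44 ≡ 27; y = λ·(26 - 27) - 3 ≡ 0. → (27, 0)
7P: (27, 0) + (18, 27). λ = (27 - 0)/(18 - 27) ≡ 27/22 mod 31. 22⁻¹ ≡ 24 (mod 31) since 22·24 = 528 ≡ 1, so λ ≡ 28.
  x = λ² - 27 - 18 = 784 - 45 ≡ 26; y = λ·(27 - 26) - 0 ≡ 28. → (26, 28)
8P: (26, 28) + (18, 27). λ = (27 - 28)/(18 - 26) ≡ 30/23 mod 31. 23⁻¹ ≡ 27 (mod 31) since 23·27 = 621 ≡ 1, so λ ≡ 4.
  x = λ² - 26 - 18 = 16 - 44 ≡ 3; y = λ·(26 - 3) - 28 ≡ 2. → (3, 2)
9P: (3, 2) + (18, 27). λ = (27 - 2)/(18 - 3) ≡ 25/15 mod 31. 15⁻¹ ≡ 29 (mod 31) since 15·29 = 435 ≡ 1, so λ ≡ 12.
  x = λ² - 3 - 18 = 144 - 21 ≡ 30; y = λ·(3 - 30) - 2 ≡ 15. → (30, 15)
10P: (30, 15) + (18, 27). λ = (27 - 15)/(18 - 30) ≡ 12/19 mod 31. 19⁻¹ ≡ 18 (mod 31) since 19·18 = 342 ≡ 1, so λ ≡ 30.
  x = λ² - 30 - 18 = 900 - 48 ≡ 15; y = λ·(30 - 15) - 15 ≡ 1. → (15, 1)
11P: (15, 1) + (18, 27). λ = (27 - 1)/(18 - 15) ≡ 26/3 mod 31. 3⁻¹ ≡ 21 (mod 31), so λ ≡ 19.
  x = λ² - 15 - 18 = 361 - 33 ≡ 18; y = λ·(15 - 18) - 1 ≡ 4. → (18, 4)
12P: (18, 4) + (18, 27): same x and y₁ ≡ -y₂, so the sum is O.
12P = O, so the order is 12.

12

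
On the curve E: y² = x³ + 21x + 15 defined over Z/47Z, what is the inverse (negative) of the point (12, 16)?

-(12, 16) = (12, -16 mod 47) = (12, 31).

(12, 31)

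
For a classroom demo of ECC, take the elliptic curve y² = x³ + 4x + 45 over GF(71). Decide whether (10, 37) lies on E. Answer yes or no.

y² = 37² ≡ 20; x³ + 4x + 45 = 1085 ≡ 20 (mod 71). 20 = 20.

yes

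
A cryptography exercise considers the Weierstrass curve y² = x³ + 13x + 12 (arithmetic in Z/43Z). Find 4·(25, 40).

Write Q = (25, 40).
Repeated addition: build up to 4Q.
2Q: tangent at (25, 40): λ = (3·25² + 13)/(2·40) ≡ 39/37. 37⁻¹ ≡ 7 (mod 43), so λ ≡ 39·7 ≡ 15.
  x = λ² - 25 - 25 = 225 - 50 ≡ 3; y = λ·(25 - 3) - 40 ≡ 32. → (3, 32)
3Q: (3, 32) + (25, 40). λ = (40 - 32)/(25 - 3) ≡ 8/22 mod 43. 22⁻¹ ≡ 2 (mod 43), so λ ≡ 16.
  x = λ² - 3 - 25 = 256 - 28 ≡ 13; y = λ·(3 - 13) - 32 ≡ 23. → (13, 23)
4Q: (13, 23) + (25, 40). λ = (40 - 23)/(25 - 13) ≡ 17/12 mod 43. 12⁻¹ ≡ 18 (mod 43), so λ ≡ 5.
  x = λ² - 13 - 25 = 25 - 38 ≡ 30; y = λ·(13 - 30) - 23 ≡ 21. → (30, 21)

(30, 21)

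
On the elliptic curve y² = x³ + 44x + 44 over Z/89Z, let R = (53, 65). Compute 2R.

tangent at (53, 65): λ = (3·53² + 44)/(2·65) ≡ 16/41. 41⁻¹ ≡ 76 (mod 89), so λ ≡ 16·76 ≡ 59.
  x = λ² - 53 - 53 = 3481 - 106 ≡ 82; y = λ·(53 - 82) - 65 ≡ 4. → (82, 4)

(82, 4)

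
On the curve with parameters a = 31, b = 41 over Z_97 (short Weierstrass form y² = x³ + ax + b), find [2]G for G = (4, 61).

(83, 89)

tangent at (4, 61): λ = (3·4² + 31)/(2·61) ≡ 79/25. 25⁻¹ ≡ 66 (mod 97), so λ ≡ 79·66 ≡ 73.
  x = λ² - 4 - 4 = 5329 - 8 ≡ 83; y = λ·(4 - 83) - 61 ≡ 89. → (83, 89)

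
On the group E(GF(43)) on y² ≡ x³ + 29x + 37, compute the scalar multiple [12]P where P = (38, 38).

(22, 33)

Double-and-add on 12 = (1100)₂. Start with P = (38, 38) for the leading 1-bit.
double: tangent at (38, 38): λ = (3·38² + 29)/(2·38) ≡ 18/33. 33⁻¹ ≡ 30 (mod 43), so λ ≡ 18·30 ≡ 24.
  x = λ² - 38 - 38 = 576 - 76 ≡ 27; y = λ·(38 - 27) - 38 ≡ 11. → (27, 11)
add P: (27, 11) + (38, 38). λ = (38 - 11)/(38 - 27) ≡ 27/11 mod 43. 11⁻¹ ≡ 4 (mod 43) since 11·4 = 44 ≡ 1, so λ ≡ 22.
  x = λ² - 27 - 38 = 484 - 65 ≡ 32; y = λ·(27 - 32) - 11 ≡ 8. → (32, 8)
double: tangent at (32, 8): λ = (3·32² + 29)/(2·8) ≡ 5/16. 16⁻¹ ≡ 35 (mod 43) since 16·35 = 560 ≡ 1, so λ ≡ 5·35 ≡ 3.
  x = λ² - 32 - 32 = 9 - 64 ≡ 31; y = λ·(32 - 31) - 8 ≡ 38. → (31, 38)
double: tangent at (31, 38): λ = (3·31² + 29)/(2·38) ≡ 31/33. 33⁻¹ ≡ 30 (mod 43) since 33·30 = 990 ≡ 1, so λ ≡ 31·30 ≡ 27.
  x = λ² - 31 - 31 = 729 - 62 ≡ 22; y = λ·(31 - 22) - 38 ≡ 33. → (22, 33)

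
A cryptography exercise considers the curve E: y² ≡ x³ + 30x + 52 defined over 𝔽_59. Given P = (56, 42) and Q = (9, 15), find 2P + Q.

First 2P:
Repeated addition: build up to 2P.
2P: tangent at (56, 42): λ = (3·56² + 30)/(2·42) ≡ 57/25. 25⁻¹ ≡ 26 (mod 59) since 25·26 = 650 ≡ 1, so λ ≡ 57·26 ≡ 7.
  x = λ² - 56 - 56 = 49 - 112 ≡ 55; y = λ·(56 - 55) - 42 ≡ 24. → (55, 24)
2P = (55, 24).
Finally 2P + Q:
(55, 24) + (9, 15). λ = (15 - 24)/(9 - 55) ≡ 50/13 mod 59. 13⁻¹ ≡ 50 (mod 59) since 13·50 = 650 ≡ 1, so λ ≡ 22.
  x = λ² - 55 - 9 = 484 - 64 ≡ 7; y = λ·(55 - 7) - 24 ≡ 29. → (7, 29)

(7, 29)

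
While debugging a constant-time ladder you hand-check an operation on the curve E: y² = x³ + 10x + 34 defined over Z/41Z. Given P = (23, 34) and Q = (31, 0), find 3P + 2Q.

First 3P:
Repeated addition: build up to 3P.
2P: tangent at (23, 34): λ = (3·23² + 10)/(2·34) ≡ 39/27. 27⁻¹ ≡ 38 (mod 41) since 27·38 = 1026 ≡ 1, so λ ≡ 39·38 ≡ 6.
  x = λ² - 23 - 23 = 36 - 46 ≡ 31; y = λ·(23 - 31) - 34 ≡ 0. → (31, 0)
3P: (31, 0) + (23, 34). λ = (34 - 0)/(23 - 31) ≡ 34/33 mod 41. 33⁻¹ ≡ 5 (mod 41), so λ ≡ 6.
  x = λ² - 31 - 23 = 36 - 54 ≡ 23; y = λ·(31 - 23) - 0 ≡ 7. → (23, 7)
3P = (23, 7).
Next 2Q:
Repeated addition: build up to 2Q.
2Q: (31, 0) + (31, 0): same x and y₁ ≡ -y₂, so the sum is O.
2Q = O.
Finally 3P + 2Q:
(23, 7) + O = (23, 7) (identity).

(23, 7)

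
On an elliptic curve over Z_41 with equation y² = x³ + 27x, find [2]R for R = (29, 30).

tangent at (29, 30): λ = (3·29² + 27)/(2·30) ≡ 8/19. 19⁻¹ ≡ 13 (mod 41), so λ ≡ 8·13 ≡ 22.
  x = λ² - 29 - 29 = 484 - 58 ≡ 16; y = λ·(29 - 16) - 30 ≡ 10. → (16, 10)

(16, 10)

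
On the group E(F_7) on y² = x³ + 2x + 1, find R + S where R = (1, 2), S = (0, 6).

(1, 2) + (0, 6). λ = (6 - 2)/(0 - 1) ≡ 4/6 mod 7. 6⁻¹ ≡ 6 (mod 7) since 6·6 = 36 ≡ 1, so λ ≡ 3.
  x = λ² - 1 - 0 = 9 - 1 ≡ 1; y = λ·(1 - 1) - 2 ≡ 5. → (1, 5)

(1, 5)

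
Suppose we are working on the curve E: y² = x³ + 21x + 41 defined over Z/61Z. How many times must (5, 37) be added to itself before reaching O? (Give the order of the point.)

7

2P: tangent at (5, 37): λ = (3·5² + 21)/(2·37) ≡ 35/13. 13⁻¹ ≡ 47 (mod 61), so λ ≡ 35·47 ≡ 59.
  x = λ² - 5 - 5 = 3481 - 10 ≡ 55; y = λ·(5 - 55) - 37 ≡ 2. → (55, 2)
3P: (55, 2) + (5, 37). λ = (37 - 2)/(5 - 55) ≡ 35/11 mod 61. 11⁻¹ ≡ 50 (mod 61), so λ ≡ 42.
  x = λ² - 55 - 5 = 1764 - 60 ≡ 57; y = λ·(55 - 57) - 2 ≡ 36. → (57, 36)
4P: (57, 36) + (5, 37). λ = (37 - 36)/(5 - 57) ≡ 1/9 mod 61. 9⁻¹ ≡ 34 (mod 61), so λ ≡ 34.
  x = λ² - 57 - 5 = 1156 - 62 ≡ 57; y = λ·(57 - 57) - 36 ≡ 25. → (57, 25)
5P: (57, 25) + (5, 37). λ = (37 - 25)/(5 - 57) ≡ 12/9 mod 61. 9⁻¹ ≡ 34 (mod 61) since 9·34 = 306 ≡ 1, so λ ≡ 42.
  x = λ² - 57 - 5 = 1764 - 62 ≡ 55; y = λ·(57 - 55) - 25 ≡ 59. → (55, 59)
6P: (55, 59) + (5, 37). λ = (37 - 59)/(5 - 55) ≡ 39/11 mod 61. 11⁻¹ ≡ 50 (mod 61) since 11·50 = 550 ≡ 1, so λ ≡ 59.
  x = λ² - 55 - 5 = 3481 - 60 ≡ 5; y = λ·(55 - 5) - 59 ≡ 24. → (5, 24)
7P: (5, 24) + (5, 37): same x and y₁ ≡ -y₂, so the sum is O.
7P = O, so the order is 7.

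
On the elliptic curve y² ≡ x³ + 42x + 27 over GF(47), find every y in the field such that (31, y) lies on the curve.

10, 37

x³ + 42x + 27 = 31120 ≡ 6 (mod 47).
Square roots of 6 mod 47: 10 and 37 (since 10² = 100 ≡ 6).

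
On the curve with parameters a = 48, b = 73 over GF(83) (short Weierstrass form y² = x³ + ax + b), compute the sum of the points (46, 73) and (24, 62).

(34, 16)

(46, 73) + (24, 62). λ = (62 - 73)/(24 - 46) ≡ 72/61 mod 83. 61⁻¹ ≡ 49 (mod 83) since 61·49 = 2989 ≡ 1, so λ ≡ 42.
  x = λ² - 46 - 24 = 1764 - 70 ≡ 34; y = λ·(46 - 34) - 73 ≡ 16. → (34, 16)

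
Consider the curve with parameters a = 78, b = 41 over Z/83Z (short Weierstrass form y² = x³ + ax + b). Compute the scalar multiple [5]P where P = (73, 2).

Repeated addition: build up to 5P.
2P: tangent at (73, 2): λ = (3·73² + 78)/(2·2) ≡ 46/4. 4⁻¹ ≡ 21 (mod 83), so λ ≡ 46·21 ≡ 53.
  x = λ² - 73 - 73 = 2809 - 146 ≡ 7; y = λ·(73 - 7) - 2 ≡ 10. → (7, 10)
3P: (7, 10) + (73, 2). λ = (2 - 10)/(73 - 7) ≡ 75/66 mod 83. 66⁻¹ ≡ 39 (mod 83) since 66·39 = 2574 ≡ 1, so λ ≡ 20.
  x = λ² - 7 - 73 = 400 - 80 ≡ 71; y = λ·(7 - 71) - 10 ≡ 38. → (71, 38)
4P: (71, 38) + (73, 2). λ = (2 - 38)/(73 - 71) ≡ 47/2 mod 83. 2⁻¹ ≡ 42 (mod 83), so λ ≡ 65.
  x = λ² - 71 - 73 = 4225 - 144 ≡ 14; y = λ·(71 - 14) - 38 ≡ 15. → (14, 15)
5P: (14, 15) + (73, 2). λ = (2 - 15)/(73 - 14) ≡ 70/59 mod 83. 59⁻¹ ≡ 38 (mod 83) since 59·38 = 2242 ≡ 1, so λ ≡ 4.
  x = λ² - 14 - 73 = 16 - 87 ≡ 12; y = λ·(14 - 12) - 15 ≡ 76. → (12, 76)

(12, 76)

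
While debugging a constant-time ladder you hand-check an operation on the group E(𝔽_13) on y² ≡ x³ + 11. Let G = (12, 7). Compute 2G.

tangent at (12, 7): λ = (3·12² + 0)/(2·7) ≡ 3/1. 1⁻¹ ≡ 1 (mod 13), so λ ≡ 3·1 ≡ 3.
  x = λ² - 12 - 12 = 9 - 24 ≡ 11; y = λ·(12 - 11) - 7 ≡ 9. → (11, 9)

(11, 9)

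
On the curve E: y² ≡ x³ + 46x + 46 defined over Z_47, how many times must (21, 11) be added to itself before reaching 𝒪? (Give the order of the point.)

2P: tangent at (21, 11): λ = (3·21² + 46)/(2·11) ≡ 6/22. 22⁻¹ ≡ 15 (mod 47), so λ ≡ 6·15 ≡ 43.
  x = λ² - 21 - 21 = 1849 - 42 ≡ 21; y = λ·(21 - 21) - 11 ≡ 36. → (21, 36)
3P: (21, 36) + (21, 11): same x and y₁ ≡ -y₂, so the sum is 𝒪.
3P = 𝒪, so the order is 3.

3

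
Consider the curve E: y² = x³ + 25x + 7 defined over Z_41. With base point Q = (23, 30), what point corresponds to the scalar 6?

(7, 19)

Double-and-add on 6 = (110)₂. Start with Q = (23, 30) for the leading 1-bit.
double: tangent at (23, 30): λ = (3·23² + 25)/(2·30) ≡ 13/19. 19⁻¹ ≡ 13 (mod 41), so λ ≡ 13·13 ≡ 5.
  x = λ² - 23 - 23 = 25 - 46 ≡ 20; y = λ·(23 - 20) - 30 ≡ 26. → (20, 26)
add Q: (20, 26) + (23, 30). λ = (30 - 26)/(23 - 20) ≡ 4/3 mod 41. 3⁻¹ ≡ 14 (mod 41) since 3·14 = 42 ≡ 1, so λ ≡ 15.
  x = λ² - 20 - 23 = 225 - 43 ≡ 18; y = λ·(20 - 18) - 26 ≡ 4. → (18, 4)
double: tangent at (18, 4): λ = (3·18² + 25)/(2·4) ≡ 13/8. 8⁻¹ ≡ 36 (mod 41) since 8·36 = 288 ≡ 1, so λ ≡ 13·36 ≡ 17.
  x = λ² - 18 - 18 = 289 - 36 ≡ 7; y = λ·(18 - 7) - 4 ≡ 19. → (7, 19)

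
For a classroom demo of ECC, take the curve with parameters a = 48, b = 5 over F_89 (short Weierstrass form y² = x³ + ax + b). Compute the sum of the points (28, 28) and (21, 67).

(28, 28) + (21, 67). λ = (67 - 28)/(21 - 28) ≡ 39/82 mod 89. 82⁻¹ ≡ 38 (mod 89), so λ ≡ 58.
  x = λ² - 28 - 21 = 3364 - 49 ≡ 22; y = λ·(28 - 22) - 28 ≡ 53. → (22, 53)

(22, 53)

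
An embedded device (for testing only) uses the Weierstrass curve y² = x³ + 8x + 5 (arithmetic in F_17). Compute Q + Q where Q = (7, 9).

tangent at (7, 9): λ = (3·7² + 8)/(2·9) ≡ 2/1. 1⁻¹ ≡ 1 (mod 17) since 1·1 = 1 ≡ 1, so λ ≡ 2·1 ≡ 2.
  x = λ² - 7 - 7 = 4 - 14 ≡ 7; y = λ·(7 - 7) - 9 ≡ 8. → (7, 8)

(7, 8)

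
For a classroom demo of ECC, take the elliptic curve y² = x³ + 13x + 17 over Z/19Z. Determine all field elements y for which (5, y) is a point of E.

6, 13

x³ + 13x + 17 = 207 ≡ 17 (mod 19).
Square roots of 17 mod 19: 6 and 13 (since 6² = 36 ≡ 17).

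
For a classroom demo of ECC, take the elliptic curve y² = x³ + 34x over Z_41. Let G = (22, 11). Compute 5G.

(29, 23)

Repeated addition: build up to 5G.
2G: tangent at (22, 11): λ = (3·22² + 34)/(2·11) ≡ 10/22. 22⁻¹ ≡ 28 (mod 41) since 22·28 = 616 ≡ 1, so λ ≡ 10·28 ≡ 34.
  x = λ² - 22 - 22 = 1156 - 44 ≡ 5; y = λ·(22 - 5) - 11 ≡ 34. → (5, 34)
3G: (5, 34) + (22, 11). λ = (11 - 34)/(22 - 5) ≡ 18/17 mod 41. 17⁻¹ ≡ 29 (mod 41), so λ ≡ 30.
  x = λ² - 5 - 22 = 900 - 27 ≡ 12; y = λ·(5 - 12) - 34 ≡ 2. → (12, 2)
4G: (12, 2) + (22, 11). λ = (11 - 2)/(22 - 12) ≡ 9/10 mod 41. 10⁻¹ ≡ 37 (mod 41), so λ ≡ 5.
  x = λ² - 12 - 22 = 25 - 34 ≡ 32; y = λ·(12 - 32) - 2 ≡ 21. → (32, 21)
5G: (32, 21) + (22, 11). λ = (11 - 21)/(22 - 32) ≡ 31/31 mod 41. 31⁻¹ ≡ 4 (mod 41) since 31·4 = 124 ≡ 1, so λ ≡ 1.
  x = λ² - 32 - 22 = 1 - 54 ≡ 29; y = λ·(32 - 29) - 21 ≡ 23. → (29, 23)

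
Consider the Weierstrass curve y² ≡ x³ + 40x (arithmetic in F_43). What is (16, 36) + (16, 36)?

(9, 33)

tangent at (16, 36): λ = (3·16² + 40)/(2·36) ≡ 34/29. 29⁻¹ ≡ 3 (mod 43), so λ ≡ 34·3 ≡ 16.
  x = λ² - 16 - 16 = 256 - 32 ≡ 9; y = λ·(16 - 9) - 36 ≡ 33. → (9, 33)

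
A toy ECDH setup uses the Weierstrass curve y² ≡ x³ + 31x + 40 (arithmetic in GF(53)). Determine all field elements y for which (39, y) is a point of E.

x³ + 31x + 40 = 60568 ≡ 42 (mod 53).
Square roots of 42 mod 53: 25 and 28 (since 25² = 625 ≡ 42).

25, 28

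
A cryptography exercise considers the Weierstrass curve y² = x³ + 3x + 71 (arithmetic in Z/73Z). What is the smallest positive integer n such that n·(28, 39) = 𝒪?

2P: tangent at (28, 39): λ = (3·28² + 3)/(2·39) ≡ 19/5. 5⁻¹ ≡ 44 (mod 73), so λ ≡ 19·44 ≡ 33.
  x = λ² - 28 - 28 = 1089 - 56 ≡ 11; y = λ·(28 - 11) - 39 ≡ 11. → (11, 11)
3P: (11, 11) + (28, 39). λ = (39 - 11)/(28 - 11) ≡ 28/17 mod 73. 17⁻¹ ≡ 43 (mod 73), so λ ≡ 36.
  x = λ² - 11 - 28 = 1296 - 39 ≡ 16; y = λ·(11 - 16) - 11 ≡ 28. → (16, 28)
4P: (16, 28) + (28, 39). λ = (39 - 28)/(28 - 16) ≡ 11/12 mod 73. 12⁻¹ ≡ 67 (mod 73), so λ ≡ 7.
  x = λ² - 16 - 28 = 49 - 44 ≡ 5; y = λ·(16 - 5) - 28 ≡ 49. → (5, 49)
5P: (5, 49) + (28, 39). λ = (39 - 49)/(28 - 5) ≡ 63/23 mod 73. 23⁻¹ ≡ 54 (mod 73), so λ ≡ 44.
  x = λ² - 5 - 28 = 1936 - 33 ≡ 5; y = λ·(5 - 5) - 49 ≡ 24. → (5, 24)
6P: (5, 24) + (28, 39). λ = (39 - 24)/(28 - 5) ≡ 15/23 mod 73. 23⁻¹ ≡ 54 (mod 73) since 23·54 = 1242 ≡ 1, so λ ≡ 7.
  x = λ² - 5 - 28 = 49 - 33 ≡ 16; y = λ·(5 - 16) - 24 ≡ 45. → (16, 45)
7P: (16, 45) + (28, 39). λ = (39 - 45)/(28 - 16) ≡ 67/12 mod 73. 12⁻¹ ≡ 67 (mod 73) since 12·67 = 804 ≡ 1, so λ ≡ 36.
  x = λ² - 16 - 28 = 1296 - 44 ≡ 11; y = λ·(16 - 11) - 45 ≡ 62. → (11, 62)
8P: (11, 62) + (28, 39). λ = (39 - 62)/(28 - 11) ≡ 50/17 mod 73. 17⁻¹ ≡ 43 (mod 73) since 17·43 = 731 ≡ 1, so λ ≡ 33.
  x = λ² - 11 - 28 = 1089 - 39 ≡ 28; y = λ·(11 - 28) - 62 ≡ 34. → (28, 34)
9P: (28, 34) + (28, 39): same x and y₁ ≡ -y₂, so the sum is 𝒪.
9P = 𝒪, so the order is 9.

9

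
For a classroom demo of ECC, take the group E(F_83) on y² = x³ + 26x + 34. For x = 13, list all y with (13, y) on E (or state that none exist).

none

x³ + 26x + 34 = 2569 ≡ 79 (mod 83).
79 is a non-residue mod 83; no y exists.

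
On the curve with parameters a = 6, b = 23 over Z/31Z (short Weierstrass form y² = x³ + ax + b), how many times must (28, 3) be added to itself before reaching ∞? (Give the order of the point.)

7

2P: tangent at (28, 3): λ = (3·28² + 6)/(2·3) ≡ 2/6. 6⁻¹ ≡ 26 (mod 31), so λ ≡ 2·26 ≡ 21.
  x = λ² - 28 - 28 = 441 - 56 ≡ 13; y = λ·(28 - 13) - 3 ≡ 2. → (13, 2)
3P: (13, 2) + (28, 3). λ = (3 - 2)/(28 - 13) ≡ 1/15 mod 31. 15⁻¹ ≡ 29 (mod 31) since 15·29 = 435 ≡ 1, so λ ≡ 29.
  x = λ² - 13 - 28 = 841 - 41 ≡ 25; y = λ·(13 - 25) - 2 ≡ 22. → (25, 22)
4P: (25, 22) + (28, 3). λ = (3 - 22)/(28 - 25) ≡ 12/3 mod 31. 3⁻¹ ≡ 21 (mod 31) since 3·21 = 63 ≡ 1, so λ ≡ 4.
  x = λ² - 25 - 28 = 16 - 53 ≡ 25; y = λ·(25 - 25) - 22 ≡ 9. → (25, 9)
5P: (25, 9) + (28, 3). λ = (3 - 9)/(28 - 25) ≡ 25/3 mod 31. 3⁻¹ ≡ 21 (mod 31), so λ ≡ 29.
  x = λ² - 25 - 28 = 841 - 53 ≡ 13; y = λ·(25 - 13) - 9 ≡ 29. → (13, 29)
6P: (13, 29) + (28, 3). λ = (3 - 29)/(28 - 13) ≡ 5/15 mod 31. 15⁻¹ ≡ 29 (mod 31), so λ ≡ 21.
  x = λ² - 13 - 28 = 441 - 41 ≡ 28; y = λ·(13 - 28) - 29 ≡ 28. → (28, 28)
7P: (28, 28) + (28, 3): same x and y₁ ≡ -y₂, so the sum is ∞.
7P = ∞, so the order is 7.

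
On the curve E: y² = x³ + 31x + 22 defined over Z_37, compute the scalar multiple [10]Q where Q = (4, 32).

Double-and-add on 10 = (1010)₂. Start with Q = (4, 32) for the leading 1-bit.
double: tangent at (4, 32): λ = (3·4² + 31)/(2·32) ≡ 5/27. 27⁻¹ ≡ 11 (mod 37), so λ ≡ 5·11 ≡ 18.
  x = λ² - 4 - 4 = 324 - 8 ≡ 20; y = λ·(4 - 20) - 32 ≡ 13. → (20, 13)
double: tangent at (20, 13): λ = (3·20² + 31)/(2·13) ≡ 10/26. 26⁻¹ ≡ 10 (mod 37) since 26·10 = 260 ≡ 1, so λ ≡ 10·10 ≡ 26.
  x = λ² - 20 - 20 = 676 - 40 ≡ 7; y = λ·(20 - 7) - 13 ≡ 29. → (7, 29)
add Q: (7, 29) + (4, 32). λ = (32 - 29)/(4 - 7) ≡ 3/34 mod 37. 34⁻¹ ≡ 12 (mod 37), so λ ≡ 36.
  x = λ² - 7 - 4 = 1296 - 11 ≡ 27; y = λ·(7 - 27) - 29 ≡ 28. → (27, 28)
double: tangent at (27, 28): λ = (3·27² + 31)/(2·28) ≡ 35/19. 19⁻¹ ≡ 2 (mod 37) since 19·2 = 38 ≡ 1, so λ ≡ 35·2 ≡ 33.
  x = λ² - 27 - 27 = 1089 - 54 ≡ 36; y = λ·(27 - 36) - 28 ≡ 8. → (36, 8)

(36, 8)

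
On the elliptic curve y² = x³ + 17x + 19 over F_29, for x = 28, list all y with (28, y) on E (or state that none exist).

x³ + 17x + 19 = 22447 ≡ 1 (mod 29).
Square roots of 1 mod 29: 1 and 28 (since 1² = 1 ≡ 1).

1, 28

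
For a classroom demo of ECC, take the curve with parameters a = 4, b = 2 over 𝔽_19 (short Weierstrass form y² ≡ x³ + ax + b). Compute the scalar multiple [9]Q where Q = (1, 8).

(11, 16)

Repeated addition: build up to 9Q.
2Q: tangent at (1, 8): λ = (3·1² + 4)/(2·8) ≡ 7/16. 16⁻¹ ≡ 6 (mod 19) since 16·6 = 96 ≡ 1, so λ ≡ 7·6 ≡ 4.
  x = λ² - 1 - 1 = 16 - 2 ≡ 14; y = λ·(1 - 14) - 8 ≡ 16. → (14, 16)
3Q: (14, 16) + (1, 8). λ = (8 - 16)/(1 - 14) ≡ 11/6 mod 19. 6⁻¹ ≡ 16 (mod 19), so λ ≡ 5.
  x = λ² - 14 - 1 = 25 - 15 ≡ 10; y = λ·(14 - 10) - 16 ≡ 4. → (10, 4)
4Q: (10, 4) + (1, 8). λ = (8 - 4)/(1 - 10) ≡ 4/10 mod 19. 10⁻¹ ≡ 2 (mod 19), so λ ≡ 8.
  x = λ² - 10 - 1 = 64 - 11 ≡ 15; y = λ·(10 - 15) - 4 ≡ 13. → (15, 13)
5Q: (15, 13) + (1, 8). λ = (8 - 13)/(1 - 15) ≡ 14/5 mod 19. 5⁻¹ ≡ 4 (mod 19) since 5·4 = 20 ≡ 1, so λ ≡ 18.
  x = λ² - 15 - 1 = 324 - 16 ≡ 4; y = λ·(15 - 4) - 13 ≡ 14. → (4, 14)
6Q: (4, 14) + (1, 8). λ = (8 - 14)/(1 - 4) ≡ 13/16 mod 19. 16⁻¹ ≡ 6 (mod 19), so λ ≡ 2.
  x = λ² - 4 - 1 = 4 - 5 ≡ 18; y = λ·(4 - 18) - 14 ≡ 15. → (18, 15)
7Q: (18, 15) + (1, 8). λ = (8 - 15)/(1 - 18) ≡ 12/2 mod 19. 2⁻¹ ≡ 10 (mod 19) since 2·10 = 20 ≡ 1, so λ ≡ 6.
  x = λ² - 18 - 1 = 36 - 19 ≡ 17; y = λ·(18 - 17) - 15 ≡ 10. → (17, 10)
8Q: (17, 10) + (1, 8). λ = (8 - 10)/(1 - 17) ≡ 17/3 mod 19. 3⁻¹ ≡ 13 (mod 19), so λ ≡ 12.
  x = λ² - 17 - 1 = 144 - 18 ≡ 12; y = λ·(17 - 12) - 10 ≡ 12. → (12, 12)
9Q: (12, 12) + (1, 8). λ = (8 - 12)/(1 - 12) ≡ 15/8 mod 19. 8⁻¹ ≡ 12 (mod 19), so λ ≡ 9.
  x = λ² - 12 - 1 = 81 - 13 ≡ 11; y = λ·(12 - 11) - 12 ≡ 16. → (11, 16)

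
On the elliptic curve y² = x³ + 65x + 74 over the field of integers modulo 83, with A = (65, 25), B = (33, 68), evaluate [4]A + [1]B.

(77, 76)

First 4A:
Repeated addition: build up to 4A.
2A: tangent at (65, 25): λ = (3·65² + 65)/(2·25) ≡ 41/50. 50⁻¹ ≡ 5 (mod 83) since 50·5 = 250 ≡ 1, so λ ≡ 41·5 ≡ 39.
  x = λ² - 65 - 65 = 1521 - 130 ≡ 63; y = λ·(65 - 63) - 25 ≡ 53. → (63, 53)
3A: (63, 53) + (65, 25). λ = (25 - 53)/(65 - 63) ≡ 55/2 mod 83. 2⁻¹ ≡ 42 (mod 83), so λ ≡ 69.
  x = λ² - 63 - 65 = 4761 - 128 ≡ 68; y = λ·(63 - 68) - 53 ≡ 17. → (68, 17)
4A: (68, 17) + (65, 25). λ = (25 - 17)/(65 - 68) ≡ 8/80 mod 83. 80⁻¹ ≡ 55 (mod 83) since 80·55 = 4400 ≡ 1, so λ ≡ 25.
  x = λ² - 68 - 65 = 625 - 133 ≡ 77; y = λ·(68 - 77) - 17 ≡ 7. → (77, 7)
4A = (77, 7).
Finally 4A + B:
(77, 7) + (33, 68). λ = (68 - 7)/(33 - 77) ≡ 61/39 mod 83. 39⁻¹ ≡ 66 (mod 83) since 39·66 = 2574 ≡ 1, so λ ≡ 42.
  x = λ² - 77 - 33 = 1764 - 110 ≡ 77; y = λ·(77 - 77) - 7 ≡ 76. → (77, 76)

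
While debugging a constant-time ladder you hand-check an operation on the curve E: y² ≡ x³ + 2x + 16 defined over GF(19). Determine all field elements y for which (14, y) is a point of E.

none

x³ + 2x + 16 = 2788 ≡ 14 (mod 19).
14 is a non-residue mod 19; no y exists.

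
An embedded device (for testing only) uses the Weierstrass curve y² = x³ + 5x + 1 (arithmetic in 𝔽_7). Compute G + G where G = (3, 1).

(5, 2)

tangent at (3, 1): λ = (3·3² + 5)/(2·1) ≡ 4/2. 2⁻¹ ≡ 4 (mod 7), so λ ≡ 4·4 ≡ 2.
  x = λ² - 3 - 3 = 4 - 6 ≡ 5; y = λ·(3 - 5) - 1 ≡ 2. → (5, 2)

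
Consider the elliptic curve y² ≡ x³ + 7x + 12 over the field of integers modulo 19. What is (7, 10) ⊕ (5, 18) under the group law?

(4, 16)

(7, 10) + (5, 18). λ = (18 - 10)/(5 - 7) ≡ 8/17 mod 19. 17⁻¹ ≡ 9 (mod 19), so λ ≡ 15.
  x = λ² - 7 - 5 = 225 - 12 ≡ 4; y = λ·(7 - 4) - 10 ≡ 16. → (4, 16)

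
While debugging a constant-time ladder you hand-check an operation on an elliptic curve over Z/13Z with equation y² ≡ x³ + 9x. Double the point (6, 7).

tangent at (6, 7): λ = (3·6² + 9)/(2·7) ≡ 0/1. 1⁻¹ ≡ 1 (mod 13), so λ ≡ 0·1 ≡ 0.
  x = λ² - 6 - 6 = 0 - 12 ≡ 1; y = λ·(6 - 1) - 7 ≡ 6. → (1, 6)

(1, 6)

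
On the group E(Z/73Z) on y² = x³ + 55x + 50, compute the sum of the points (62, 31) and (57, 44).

(25, 48)

(62, 31) + (57, 44). λ = (44 - 31)/(57 - 62) ≡ 13/68 mod 73. 68⁻¹ ≡ 29 (mod 73) since 68·29 = 1972 ≡ 1, so λ ≡ 12.
  x = λ² - 62 - 57 = 144 - 119 ≡ 25; y = λ·(62 - 25) - 31 ≡ 48. → (25, 48)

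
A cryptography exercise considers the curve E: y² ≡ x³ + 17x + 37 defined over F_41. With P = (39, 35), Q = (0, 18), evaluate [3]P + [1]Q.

First 3P:
Repeated addition: build up to 3P.
2P: tangent at (39, 35): λ = (3·39² + 17)/(2·35) ≡ 29/29. 29⁻¹ ≡ 17 (mod 41), so λ ≡ 29·17 ≡ 1.
  x = λ² - 39 - 39 = 1 - 78 ≡ 5; y = λ·(39 - 5) - 35 ≡ 40. → (5, 40)
3P: (5, 40) + (39, 35). λ = (35 - 40)/(39 - 5) ≡ 36/34 mod 41. 34⁻¹ ≡ 35 (mod 41), so λ ≡ 30.
  x = λ² - 5 - 39 = 900 - 44 ≡ 36; y = λ·(5 - 36) - 40 ≡ 14. → (36, 14)
3P = (36, 14).
Finally 3P + Q:
(36, 14) + (0, 18). λ = (18 - 14)/(0 - 36) ≡ 4/5 mod 41. 5⁻¹ ≡ 33 (mod 41), so λ ≡ 9.
  x = λ² - 36 - 0 = 81 - 36 ≡ 4; y = λ·(36 - 4) - 14 ≡ 28. → (4, 28)

(4, 28)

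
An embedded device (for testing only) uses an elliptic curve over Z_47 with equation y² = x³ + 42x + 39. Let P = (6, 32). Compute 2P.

(13, 3)

tangent at (6, 32): λ = (3·6² + 42)/(2·32) ≡ 9/17. 17⁻¹ ≡ 36 (mod 47), so λ ≡ 9·36 ≡ 42.
  x = λ² - 6 - 6 = 1764 - 12 ≡ 13; y = λ·(6 - 13) - 32 ≡ 3. → (13, 3)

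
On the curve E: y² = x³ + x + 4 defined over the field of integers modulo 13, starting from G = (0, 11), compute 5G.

(9, 12)

Double-and-add on 5 = (101)₂. Start with G = (0, 11) for the leading 1-bit.
double: tangent at (0, 11): λ = (3·0² + 1)/(2·11) ≡ 1/9. 9⁻¹ ≡ 3 (mod 13), so λ ≡ 1·3 ≡ 3.
  x = λ² - 0 - 0 = 9 - 0 ≡ 9; y = λ·(0 - 9) - 11 ≡ 1. → (9, 1)
double: tangent at (9, 1): λ = (3·9² + 1)/(2·1) ≡ 10/2. 2⁻¹ ≡ 7 (mod 13) since 2·7 = 14 ≡ 1, so λ ≡ 10·7 ≡ 5.
  x = λ² - 9 - 9 = 25 - 18 ≡ 7; y = λ·(9 - 7) - 1 ≡ 9. → (7, 9)
add G: (7, 9) + (0, 11). λ = (11 - 9)/(0 - 7) ≡ 2/6 mod 13. 6⁻¹ ≡ 11 (mod 13), so λ ≡ 9.
  x = λ² - 7 - 0 = 81 - 7 ≡ 9; y = λ·(7 - 9) - 9 ≡ 12. → (9, 12)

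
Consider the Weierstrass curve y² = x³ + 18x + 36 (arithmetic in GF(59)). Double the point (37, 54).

tangent at (37, 54): λ = (3·37² + 18)/(2·54) ≡ 54/49. 49⁻¹ ≡ 53 (mod 59), so λ ≡ 54·53 ≡ 30.
  x = λ² - 37 - 37 = 900 - 74 ≡ 0; y = λ·(37 - 0) - 54 ≡ 53. → (0, 53)

(0, 53)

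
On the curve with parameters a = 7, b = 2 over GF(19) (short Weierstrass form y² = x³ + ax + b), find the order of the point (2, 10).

2P: tangent at (2, 10): λ = (3·2² + 7)/(2·10) ≡ 0/1. 1⁻¹ ≡ 1 (mod 19), so λ ≡ 0·1 ≡ 0.
  x = λ² - 2 - 2 = 0 - 4 ≡ 15; y = λ·(2 - 15) - 10 ≡ 9. → (15, 9)
3P: (15, 9) + (2, 10). λ = (10 - 9)/(2 - 15) ≡ 1/6 mod 19. 6⁻¹ ≡ 16 (mod 19), so λ ≡ 16.
  x = λ² - 15 - 2 = 256 - 17 ≡ 11; y = λ·(15 - 11) - 9 ≡ 17. → (11, 17)
4P: (11, 17) + (2, 10). λ = (10 - 17)/(2 - 11) ≡ 12/10 mod 19. 10⁻¹ ≡ 2 (mod 19), so λ ≡ 5.
  x = λ² - 11 - 2 = 25 - 13 ≡ 12; y = λ·(11 - 12) - 17 ≡ 16. → (12, 16)
5P: (12, 16) + (2, 10). λ = (10 - 16)/(2 - 12) ≡ 13/9 mod 19. 9⁻¹ ≡ 17 (mod 19), so λ ≡ 12.
  x = λ² - 12 - 2 = 144 - 14 ≡ 16; y = λ·(12 - 16) - 16 ≡ 12. → (16, 12)
6P: (16, 12) + (2, 10). λ = (10 - 12)/(2 - 16) ≡ 17/5 mod 19. 5⁻¹ ≡ 4 (mod 19) since 5·4 = 20 ≡ 1, so λ ≡ 11.
  x = λ² - 16 - 2 = 121 - 18 ≡ 8; y = λ·(16 - 8) - 12 ≡ 0. → (8, 0)
7P: (8, 0) + (2, 10). λ = (10 - 0)/(2 - 8) ≡ 10/13 mod 19. 13⁻¹ ≡ 3 (mod 19), so λ ≡ 11.
  x = λ² - 8 - 2 = 121 - 10 ≡ 16; y = λ·(8 - 16) - 0 ≡ 7. → (16, 7)
8P: (16, 7) + (2, 10). λ = (10 - 7)/(2 - 16) ≡ 3/5 mod 19. 5⁻¹ ≡ 4 (mod 19) since 5·4 = 20 ≡ 1, so λ ≡ 12.
  x = λ² - 16 - 2 = 144 - 18 ≡ 12; y = λ·(16 - 12) - 7 ≡ 3. → (12, 3)
9P: (12, 3) + (2, 10). λ = (10 - 3)/(2 - 12) ≡ 7/9 mod 19. 9⁻¹ ≡ 17 (mod 19) since 9·17 = 153 ≡ 1, so λ ≡ 5.
  x = λ² - 12 - 2 = 25 - 14 ≡ 11; y = λ·(12 - 11) - 3 ≡ 2. → (11, 2)
10P: (11, 2) + (2, 10). λ = (10 - 2)/(2 - 11) ≡ 8/10 mod 19. 10⁻¹ ≡ 2 (mod 19) since 10·2 = 20 ≡ 1, so λ ≡ 16.
  x = λ² - 11 - 2 = 256 - 13 ≡ 15; y = λ·(11 - 15) - 2 ≡ 10. → (15, 10)
11P: (15, 10) + (2, 10). λ = (10 - 10)/(2 - 15) ≡ 0/6 mod 19. 6⁻¹ ≡ 16 (mod 19) since 6·16 = 96 ≡ 1, so λ ≡ 0.
  x = λ² - 15 - 2 = 0 - 17 ≡ 2; y = λ·(15 - 2) - 10 ≡ 9. → (2, 9)
12P: (2, 9) + (2, 10): same x and y₁ ≡ -y₂, so the sum is the point at infinity.
12P = the point at infinity, so the order is 12.

12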